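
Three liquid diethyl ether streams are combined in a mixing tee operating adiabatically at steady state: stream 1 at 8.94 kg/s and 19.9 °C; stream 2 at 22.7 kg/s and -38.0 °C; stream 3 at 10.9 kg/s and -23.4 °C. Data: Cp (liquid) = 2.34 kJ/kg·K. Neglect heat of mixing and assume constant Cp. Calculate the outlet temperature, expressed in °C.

T_out = -22.1 °C

No heat crosses the boundary, so H_out = H_in.
Σ ṁᵢCp,ᵢTᵢ = 8.94×2.34×19.9 + 22.7×2.34×-38.0 + 10.9×2.34×-23.4 = -2199
Σ ṁᵢCp,ᵢ = 8.94×2.34 + 22.7×2.34 + 10.9×2.34 = 99.544
T_out = -2199 / 99.544 = -22.091 °C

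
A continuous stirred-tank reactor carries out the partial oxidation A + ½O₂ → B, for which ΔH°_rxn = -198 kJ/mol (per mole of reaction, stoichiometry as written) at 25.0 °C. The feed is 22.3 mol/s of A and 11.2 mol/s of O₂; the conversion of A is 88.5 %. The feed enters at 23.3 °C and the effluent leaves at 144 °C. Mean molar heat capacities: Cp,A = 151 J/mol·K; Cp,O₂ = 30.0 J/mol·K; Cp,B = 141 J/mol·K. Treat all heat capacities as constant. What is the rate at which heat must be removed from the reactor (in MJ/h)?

Q_out = 12700 MJ/h

Extent of reaction ξ = 0.885 × 22.3 = 19.736 mol/s
Reaction term: ξ·ΔH°_rxn = 19.736 × -198 = -3907.6 kJ/s
Sensible, feed 23.3→25 °C: 6.2956 kJ/s
Outlet flows (mol/s): A 2.5645, O₂ 1.3322, B 19.736
Sensible, products 25→144 °C: 381.98 kJ/s
Q = ΔH = -3519.4 kJ/s = -3519.4 kW
Heat removed = 12670 MJ/h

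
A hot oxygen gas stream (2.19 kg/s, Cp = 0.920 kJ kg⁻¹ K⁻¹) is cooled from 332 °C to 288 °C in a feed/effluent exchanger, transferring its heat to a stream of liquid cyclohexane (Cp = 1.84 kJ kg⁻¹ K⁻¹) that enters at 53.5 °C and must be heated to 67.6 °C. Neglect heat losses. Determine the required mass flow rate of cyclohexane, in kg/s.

ṁ_c = 3.42 kg/s

Heat released by hot stream: Q = 2.19 × 0.920 × (332 − 288) = 88.651 kJ/s
Energy balance on cold side (adiabatic exchanger): Q = ṁ_c·Cp_c·(T_c,out − T_c,in)
ṁ_c = 88.651 / [1.84 × (67.6 − 53.5)] = 3.417 kg/s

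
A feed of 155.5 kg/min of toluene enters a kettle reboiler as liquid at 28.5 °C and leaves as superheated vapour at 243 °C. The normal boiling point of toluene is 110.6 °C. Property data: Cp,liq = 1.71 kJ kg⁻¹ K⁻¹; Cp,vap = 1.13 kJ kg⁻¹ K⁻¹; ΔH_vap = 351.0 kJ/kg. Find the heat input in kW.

liquid 28.5→110.6 °C: 140.39 kJ/kg
vaporisation at 110.6 °C: 351 kJ/kg
vapour 110.6→243 °C: 149.61 kJ/kg
Δh = 140.39 + 351 + 149.61 = 641 kJ/kg
Q = ṁ·Δh = 155.5 kg/min × 641 kJ/kg = 99676 kJ/min
|Q| = 1661.3 kW

Q = 1660 kW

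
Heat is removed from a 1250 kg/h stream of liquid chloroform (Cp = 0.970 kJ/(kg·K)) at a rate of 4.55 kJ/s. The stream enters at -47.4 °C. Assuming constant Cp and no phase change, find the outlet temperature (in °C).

T_out = -60.9 °C

Q = 4.55 kJ/s = 16380 kJ/h
ΔT = Q/(ṁ·Cp) = 16380/(1250×0.970) = 13.509 K
T_out = -47.4 − 13.509 = -60.909 °C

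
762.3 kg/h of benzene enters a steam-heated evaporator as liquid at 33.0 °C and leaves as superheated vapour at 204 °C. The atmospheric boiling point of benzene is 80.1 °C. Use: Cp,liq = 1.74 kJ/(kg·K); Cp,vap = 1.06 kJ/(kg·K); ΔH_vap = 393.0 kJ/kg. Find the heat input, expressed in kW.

Q = 128 kW

liquid 33.0→80.1 °C: 81.954 kJ/kg
vaporisation at 80.1 °C: 393 kJ/kg
vapour 80.1→204 °C: 131.33 kJ/kg
Δh = 81.954 + 393 + 131.33 = 606.29 kJ/kg
Q = ṁ·Δh = 762.3 kg/h × 606.29 kJ/kg = 462170 kJ/h
|Q| = 128.38 kW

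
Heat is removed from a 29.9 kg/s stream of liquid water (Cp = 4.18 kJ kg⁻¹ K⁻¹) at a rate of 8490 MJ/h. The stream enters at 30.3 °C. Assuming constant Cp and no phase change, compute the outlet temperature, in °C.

T_out = 11.4 °C

Q = 8490 MJ/h = 2358.3 kJ/s
ΔT = Q/(ṁ·Cp) = 2358.3/(29.9×4.18) = 18.869 K
T_out = 30.3 − 18.869 = 11.431 °C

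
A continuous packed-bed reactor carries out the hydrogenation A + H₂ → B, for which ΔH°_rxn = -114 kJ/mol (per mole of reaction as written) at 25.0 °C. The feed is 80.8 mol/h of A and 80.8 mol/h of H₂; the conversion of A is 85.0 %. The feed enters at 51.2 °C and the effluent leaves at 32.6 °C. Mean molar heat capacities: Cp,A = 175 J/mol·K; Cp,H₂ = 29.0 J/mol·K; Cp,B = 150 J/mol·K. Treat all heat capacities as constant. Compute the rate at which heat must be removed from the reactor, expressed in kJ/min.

Q_out = 136 kJ/min

Extent of reaction ξ = 0.850 × 80.8 = 68.68 mol/h
Reaction term: ξ·ΔH°_rxn = 68.68 × -114 = -7829.5 kJ/h
Sensible, feed 51.2→25 °C: -431.86 kJ/h
Outlet flows (mol/h): A 12.12, H₂ 12.12, B 68.68
Sensible, products 25→32.6 °C: 97.086 kJ/h
Q = ΔH = -8164.3 kJ/h = -2.2679 kW
Heat removed = 136.07 kJ/min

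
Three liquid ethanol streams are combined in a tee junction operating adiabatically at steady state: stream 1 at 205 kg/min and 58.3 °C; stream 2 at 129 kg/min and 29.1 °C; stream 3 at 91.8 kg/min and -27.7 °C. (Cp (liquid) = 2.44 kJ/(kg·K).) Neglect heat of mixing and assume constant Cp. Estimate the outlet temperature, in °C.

T_out = 30.9 °C

Energy balance with Q = 0: Σ ṁᵢCp,ᵢ(T_out − Tᵢ) = 0
Σ ṁᵢCp,ᵢTᵢ = 205×2.44×58.3 + 129×2.44×29.1 + 91.8×2.44×-27.7 = 32117
Σ ṁᵢCp,ᵢ = 205×2.44 + 129×2.44 + 91.8×2.44 = 1039
T_out = 32117 / 1039 = 30.912 °C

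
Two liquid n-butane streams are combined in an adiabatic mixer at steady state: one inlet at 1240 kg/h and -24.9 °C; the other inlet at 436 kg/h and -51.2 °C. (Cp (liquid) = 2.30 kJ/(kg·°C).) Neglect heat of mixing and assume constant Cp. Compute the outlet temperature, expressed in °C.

T_out = -31.7 °C

Adiabatic, steady state ⇒ Σ ṁᵢCp,ᵢ(T_out − Tᵢ) = 0
Σ ṁᵢCp,ᵢTᵢ = 1240×2.30×-24.9 + 436×2.30×-51.2 = -122360
Σ ṁᵢCp,ᵢ = 1240×2.30 + 436×2.30 = 3854.8
T_out = -122360 / 3854.8 = -31.742 °C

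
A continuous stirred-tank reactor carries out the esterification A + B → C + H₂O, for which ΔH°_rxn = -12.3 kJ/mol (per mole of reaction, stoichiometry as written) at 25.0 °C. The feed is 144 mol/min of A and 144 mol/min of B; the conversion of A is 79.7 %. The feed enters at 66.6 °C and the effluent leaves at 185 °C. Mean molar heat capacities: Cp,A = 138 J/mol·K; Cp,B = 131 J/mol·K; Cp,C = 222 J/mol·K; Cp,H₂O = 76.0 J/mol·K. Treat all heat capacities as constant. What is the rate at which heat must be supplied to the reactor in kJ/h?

Q_in = 222000 kJ/h

Extent of reaction ξ = 0.797 × 144 = 114.77 mol/min
Reaction term: ξ·ΔH°_rxn = 114.77 × -12.3 = -1411.6 kJ/min
Sensible, feed 66.6→25 °C: -1611.4 kJ/min
Outlet flows (mol/min): A 29.232, B 29.232, C 114.77, H₂O 114.77
Sensible, products 25→185 °C: 6730.3 kJ/min
Q = ΔH = 3707.2 kJ/min = 61.787 kW
Heat supplied = 222430 kJ/h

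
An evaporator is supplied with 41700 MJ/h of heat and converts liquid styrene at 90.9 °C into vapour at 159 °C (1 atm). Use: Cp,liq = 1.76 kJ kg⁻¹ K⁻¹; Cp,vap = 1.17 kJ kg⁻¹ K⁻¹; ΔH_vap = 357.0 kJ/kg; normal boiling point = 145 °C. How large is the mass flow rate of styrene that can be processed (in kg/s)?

ṁ = 24.7 kg/s

Δh = 1.76×(145−90.9) + 357.0 + 1.17×(159−145) = 468.6 kJ/kg
Q = 41700 MJ/h = 11583 kJ/s = 11583 kJ/s
ṁ = Q/Δh = 11583 / 468.6 = 24.719 kg/s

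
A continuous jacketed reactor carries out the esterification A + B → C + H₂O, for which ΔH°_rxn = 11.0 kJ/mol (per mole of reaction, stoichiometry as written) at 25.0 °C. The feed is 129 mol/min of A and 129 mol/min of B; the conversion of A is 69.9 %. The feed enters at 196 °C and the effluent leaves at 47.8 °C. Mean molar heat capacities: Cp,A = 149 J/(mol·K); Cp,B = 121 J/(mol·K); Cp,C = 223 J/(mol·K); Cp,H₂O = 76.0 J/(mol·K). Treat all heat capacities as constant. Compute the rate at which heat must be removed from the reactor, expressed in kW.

Extent of reaction ξ = 0.699 × 129 = 90.171 mol/min
Reaction term: ξ·ΔH°_rxn = 90.171 × 11.0 = 991.88 kJ/min
Sensible, feed 196→25 °C: -5955.9 kJ/min
Outlet flows (mol/min): A 38.829, B 38.829, C 90.171, H₂O 90.171
Sensible, products 25→47.8 °C: 853.75 kJ/min
Q = ΔH = -4110.3 kJ/min = -68.505 kW
Heat removed = 68.505 kW

Q_out = 68.5 kW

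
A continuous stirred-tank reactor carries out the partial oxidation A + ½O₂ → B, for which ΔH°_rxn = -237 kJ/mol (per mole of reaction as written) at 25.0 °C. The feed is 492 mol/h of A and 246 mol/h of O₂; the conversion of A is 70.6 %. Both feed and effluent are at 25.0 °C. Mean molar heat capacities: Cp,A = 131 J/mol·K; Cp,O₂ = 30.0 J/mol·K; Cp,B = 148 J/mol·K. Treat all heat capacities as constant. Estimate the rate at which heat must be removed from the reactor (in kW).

Q_out = 22.9 kW

Extent of reaction ξ = 0.706 × 492 = 347.35 mol/h
Reaction term: ξ·ΔH°_rxn = 347.35 × -237 = -82322 kJ/h
Q = ΔH = -82322 kJ/h = -22.867 kW
Heat removed = 22.867 kW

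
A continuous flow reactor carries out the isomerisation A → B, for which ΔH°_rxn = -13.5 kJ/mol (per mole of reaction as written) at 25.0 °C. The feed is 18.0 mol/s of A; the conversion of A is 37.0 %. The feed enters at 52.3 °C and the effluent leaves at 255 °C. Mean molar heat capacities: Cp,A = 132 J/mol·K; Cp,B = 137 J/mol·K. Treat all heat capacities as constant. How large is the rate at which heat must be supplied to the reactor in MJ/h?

Q_in = 1440 MJ/h

Extent of reaction ξ = 0.370 × 18.0 = 6.66 mol/s
Reaction term: ξ·ΔH°_rxn = 6.66 × -13.5 = -89.91 kJ/s
Sensible, feed 52.3→25 °C: -64.865 kJ/s
Outlet flows (mol/s): A 11.34, B 6.66
Sensible, products 25→255 °C: 554.14 kJ/s
Q = ΔH = 399.36 kJ/s = 399.36 kW
Heat supplied = 1437.7 MJ/h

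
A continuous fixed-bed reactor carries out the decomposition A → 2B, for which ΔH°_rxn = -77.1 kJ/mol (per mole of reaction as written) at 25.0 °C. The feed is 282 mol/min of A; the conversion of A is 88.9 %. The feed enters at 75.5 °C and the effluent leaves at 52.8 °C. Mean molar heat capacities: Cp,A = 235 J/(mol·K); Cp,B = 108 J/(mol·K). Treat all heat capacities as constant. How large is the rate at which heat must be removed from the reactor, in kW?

Q_out = 349 kW

Extent of reaction ξ = 0.889 × 282 = 250.7 mol/min
Reaction term: ξ·ΔH°_rxn = 250.7 × -77.1 = -19329 kJ/min
Sensible, feed 75.5→25 °C: -3346.6 kJ/min
Outlet flows (mol/min): A 31.302, B 501.4
Sensible, products 25→52.8 °C: 1709.9 kJ/min
Q = ΔH = -20966 kJ/min = -349.43 kW
Heat removed = 349.43 kW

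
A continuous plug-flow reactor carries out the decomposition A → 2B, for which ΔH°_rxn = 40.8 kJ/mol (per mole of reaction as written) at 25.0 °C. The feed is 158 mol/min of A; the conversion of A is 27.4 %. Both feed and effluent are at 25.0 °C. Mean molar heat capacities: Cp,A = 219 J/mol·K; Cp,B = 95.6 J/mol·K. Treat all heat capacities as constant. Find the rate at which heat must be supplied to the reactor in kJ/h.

Q_in = 106000 kJ/h

Extent of reaction ξ = 0.274 × 158 = 43.292 mol/min
Reaction term: ξ·ΔH°_rxn = 43.292 × 40.8 = 1766.3 kJ/min
Q = ΔH = 1766.3 kJ/min = 29.439 kW
Heat supplied = 105980 kJ/h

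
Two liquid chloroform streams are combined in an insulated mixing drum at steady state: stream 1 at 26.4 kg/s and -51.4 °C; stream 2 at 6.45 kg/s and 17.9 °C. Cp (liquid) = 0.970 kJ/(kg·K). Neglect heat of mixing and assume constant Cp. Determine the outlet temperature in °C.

T_out = -37.8 °C

Adiabatic, steady state ⇒ Σ ṁᵢCp,ᵢ(T_out − Tᵢ) = 0
T_out = Σ ṁᵢCp,ᵢTᵢ / Σ ṁᵢCp,ᵢ
      = -1204.3 / 31.864 = -37.793 °C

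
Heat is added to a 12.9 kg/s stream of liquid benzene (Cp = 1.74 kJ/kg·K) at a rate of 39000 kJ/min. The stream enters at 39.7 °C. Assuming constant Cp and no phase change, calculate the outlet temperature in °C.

T_out = 68.7 °C

Q = 39000 kJ/min = 650 kJ/s
ΔT = Q/(ṁ·Cp) = 650/(12.9×1.74) = 28.958 K
T_out = 39.7 + 28.958 = 68.658 °C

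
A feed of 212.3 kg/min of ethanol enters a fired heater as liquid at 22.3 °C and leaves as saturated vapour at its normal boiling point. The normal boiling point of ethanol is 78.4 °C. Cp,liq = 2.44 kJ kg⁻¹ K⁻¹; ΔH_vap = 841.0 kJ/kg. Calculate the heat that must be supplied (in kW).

Q = 3460 kW

liquid 22.3→78.4 °C: 136.88 kJ/kg
vaporisation at 78.4 °C: 841 kJ/kg
Δh = 136.88 + 841 = 977.88 kJ/kg
Q = ṁ·Δh = 212.3 kg/min × 977.88 kJ/kg = 207600 kJ/min
|Q| = 3460.1 kW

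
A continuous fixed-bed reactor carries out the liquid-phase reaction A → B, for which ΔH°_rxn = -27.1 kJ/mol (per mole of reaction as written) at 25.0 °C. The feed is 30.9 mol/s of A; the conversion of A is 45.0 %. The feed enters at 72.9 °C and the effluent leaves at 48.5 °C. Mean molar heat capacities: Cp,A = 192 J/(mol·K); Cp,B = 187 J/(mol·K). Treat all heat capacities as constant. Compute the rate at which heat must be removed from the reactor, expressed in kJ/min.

Extent of reaction ξ = 0.450 × 30.9 = 13.905 mol/s
Reaction term: ξ·ΔH°_rxn = 13.905 × -27.1 = -376.83 kJ/s
Sensible, feed 72.9→25 °C: -284.18 kJ/s
Outlet flows (mol/s): A 16.995, B 13.905
Sensible, products 25→48.5 °C: 137.79 kJ/s
Q = ΔH = -523.22 kJ/s = -523.22 kW
Heat removed = 31393 kJ/min

Q_out = 31400 kJ/min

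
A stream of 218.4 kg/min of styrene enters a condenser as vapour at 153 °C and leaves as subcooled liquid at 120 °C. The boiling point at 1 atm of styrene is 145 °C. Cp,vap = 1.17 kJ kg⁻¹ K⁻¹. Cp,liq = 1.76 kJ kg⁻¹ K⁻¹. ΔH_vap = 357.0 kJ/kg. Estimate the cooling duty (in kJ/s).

vapour 153→145 °C: -9.36 kJ/kg
condensation at 145 °C: -357 kJ/kg
liquid 145→120 °C: -44 kJ/kg
Δh = -9.36 + -357 + -44 = -410.36 kJ/kg
Q = ṁ·Δh = 218.4 kg/min × -410.36 kJ/kg = -89623 kJ/min
|Q| = 1493.7 kW

Q_c = 1490 kJ/s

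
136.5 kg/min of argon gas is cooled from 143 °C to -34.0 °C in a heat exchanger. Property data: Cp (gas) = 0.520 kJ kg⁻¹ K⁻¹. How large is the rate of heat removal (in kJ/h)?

Q_c = 754000 kJ/h

Q = ṁ·Cp·ΔT = 136.5 × 0.520 × (-34.0 − 143) = -12563 kJ/min
Converting: 12563 / 60 s = 209.39 kW
Cooling duty = 753810 kJ/h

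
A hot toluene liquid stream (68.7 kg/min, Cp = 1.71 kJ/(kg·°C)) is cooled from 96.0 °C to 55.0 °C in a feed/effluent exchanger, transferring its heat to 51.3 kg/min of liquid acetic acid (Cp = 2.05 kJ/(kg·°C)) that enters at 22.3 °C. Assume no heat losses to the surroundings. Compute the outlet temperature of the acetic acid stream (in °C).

Heat released by hot stream: Q = 68.7 × 1.71 × (96.0 − 55.0) = 4816.6 kJ/min
Energy balance on cold side (adiabatic exchanger): Q = ṁ_c·Cp_c·(T_c,out − T_c,in)
T_c,out = 22.3 + 4816.6/(51.3 × 2.05) = 68.1 °C

T_c,out = 68.1 °C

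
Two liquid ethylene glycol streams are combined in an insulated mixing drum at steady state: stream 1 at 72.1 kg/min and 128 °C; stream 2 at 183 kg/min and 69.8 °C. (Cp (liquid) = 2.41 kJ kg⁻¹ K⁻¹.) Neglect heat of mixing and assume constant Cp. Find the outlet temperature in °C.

T_out = 86.2 °C

Energy balance with Q = 0: Σ ṁᵢCp,ᵢ(T_out − Tᵢ) = 0
Σ ṁᵢCp,ᵢTᵢ = 72.1×2.41×128 + 183×2.41×69.8 = 53025
Σ ṁᵢCp,ᵢ = 72.1×2.41 + 183×2.41 = 614.79
T_out = 53025 / 614.79 = 86.249 °C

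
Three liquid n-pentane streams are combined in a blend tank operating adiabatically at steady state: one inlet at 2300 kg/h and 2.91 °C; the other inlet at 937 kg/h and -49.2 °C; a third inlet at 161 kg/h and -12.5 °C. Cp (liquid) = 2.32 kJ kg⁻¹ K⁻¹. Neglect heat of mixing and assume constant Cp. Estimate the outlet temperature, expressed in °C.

T_out = -12.2 °C

Energy balance with Q = 0: Σ ṁᵢCp,ᵢ(T_out − Tᵢ) = 0
Σ ṁᵢCp,ᵢTᵢ = 2300×2.32×2.91 + 937×2.32×-49.2 + 161×2.32×-12.5 = -96094
Σ ṁᵢCp,ᵢ = 2300×2.32 + 937×2.32 + 161×2.32 = 7883.4
T_out = -96094 / 7883.4 = -12.189 °C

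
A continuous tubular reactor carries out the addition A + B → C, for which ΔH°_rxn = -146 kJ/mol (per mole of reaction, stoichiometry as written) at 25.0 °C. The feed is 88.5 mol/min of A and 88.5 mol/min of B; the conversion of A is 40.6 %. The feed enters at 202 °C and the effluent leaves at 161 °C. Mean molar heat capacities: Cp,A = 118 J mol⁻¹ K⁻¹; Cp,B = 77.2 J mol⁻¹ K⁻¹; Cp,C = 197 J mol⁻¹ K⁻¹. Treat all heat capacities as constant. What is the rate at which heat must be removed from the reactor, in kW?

Q_out = 99.1 kW

Extent of reaction ξ = 0.406 × 88.5 = 35.931 mol/min
Reaction term: ξ·ΔH°_rxn = 35.931 × -146 = -5245.9 kJ/min
Sensible, feed 202→25 °C: -3057.7 kJ/min
Outlet flows (mol/min): A 52.569, B 52.569, C 35.931
Sensible, products 25→161 °C: 2358.2 kJ/min
Q = ΔH = -5945.4 kJ/min = -99.09 kW
Heat removed = 99.09 kW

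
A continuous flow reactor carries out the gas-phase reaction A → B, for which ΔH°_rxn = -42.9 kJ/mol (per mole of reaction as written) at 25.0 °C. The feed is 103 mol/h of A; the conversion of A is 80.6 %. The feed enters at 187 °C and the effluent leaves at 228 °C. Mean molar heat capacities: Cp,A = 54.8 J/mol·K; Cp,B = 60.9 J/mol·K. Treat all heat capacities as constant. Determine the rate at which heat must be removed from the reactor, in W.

Q_out = 896 W

Extent of reaction ξ = 0.806 × 103 = 83.018 mol/h
Reaction term: ξ·ΔH°_rxn = 83.018 × -42.9 = -3561.5 kJ/h
Sensible, feed 187→25 °C: -914.39 kJ/h
Outlet flows (mol/h): A 19.982, B 83.018
Sensible, products 25→228 °C: 1248.6 kJ/h
Q = ΔH = -3227.3 kJ/h = -0.89646 kW
Heat removed = 896.46 W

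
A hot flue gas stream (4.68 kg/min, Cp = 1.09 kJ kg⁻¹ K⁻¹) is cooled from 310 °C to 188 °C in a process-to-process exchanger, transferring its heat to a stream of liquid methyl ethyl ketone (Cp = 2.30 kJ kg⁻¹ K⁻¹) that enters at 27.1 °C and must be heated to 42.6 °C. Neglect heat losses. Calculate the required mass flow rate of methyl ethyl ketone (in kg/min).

Heat released by hot stream: Q = 4.68 × 1.09 × (310 − 188) = 622.35 kJ/min
Energy balance on cold side (adiabatic exchanger): Q = ṁ_c·Cp_c·(T_c,out − T_c,in)
ṁ_c = 622.35 / [2.30 × (42.6 − 27.1)] = 17.457 kg/min

ṁ_c = 17.5 kg/min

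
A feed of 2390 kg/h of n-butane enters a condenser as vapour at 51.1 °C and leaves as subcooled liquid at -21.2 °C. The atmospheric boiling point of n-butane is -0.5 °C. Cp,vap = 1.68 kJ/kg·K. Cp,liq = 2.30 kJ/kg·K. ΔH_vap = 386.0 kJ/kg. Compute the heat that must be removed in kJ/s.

vapour 51.1→-0.5 °C: -86.688 kJ/kg
condensation at -0.5 °C: -386 kJ/kg
liquid -0.5→-21.2 °C: -47.61 kJ/kg
Δh = -86.688 + -386 + -47.61 = -520.3 kJ/kg
Q = ṁ·Δh = 2390 kg/h × -520.3 kJ/kg = -1.2435e+06 kJ/h
|Q| = 345.42 kW

Q_c = 345 kJ/s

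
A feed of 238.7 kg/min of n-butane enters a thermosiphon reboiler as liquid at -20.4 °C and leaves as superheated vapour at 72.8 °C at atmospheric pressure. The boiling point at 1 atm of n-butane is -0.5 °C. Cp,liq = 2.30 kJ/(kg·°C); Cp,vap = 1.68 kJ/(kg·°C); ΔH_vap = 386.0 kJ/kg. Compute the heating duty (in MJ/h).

liquid -20.4→-0.5 °C: 45.77 kJ/kg
vaporisation at -0.5 °C: 386 kJ/kg
vapour -0.5→72.8 °C: 123.14 kJ/kg
Δh = 45.77 + 386 + 123.14 = 554.91 kJ/kg
Q = ṁ·Δh = 238.7 kg/min × 554.91 kJ/kg = 132460 kJ/min
|Q| = 2207.6 kW = 7947.5 MJ/h

Q = 7950 MJ/h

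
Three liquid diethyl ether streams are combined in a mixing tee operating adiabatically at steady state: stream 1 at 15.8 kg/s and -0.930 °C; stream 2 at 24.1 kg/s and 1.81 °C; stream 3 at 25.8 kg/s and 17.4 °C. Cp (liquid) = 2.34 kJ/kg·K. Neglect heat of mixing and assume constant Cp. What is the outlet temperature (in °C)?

No heat crosses the boundary, so H_out = H_in.
T_out = Σ ṁᵢCp,ᵢTᵢ / Σ ṁᵢCp,ᵢ
      = 1118.2 / 153.74 = 7.2732 °C

T_out = 7.27 °C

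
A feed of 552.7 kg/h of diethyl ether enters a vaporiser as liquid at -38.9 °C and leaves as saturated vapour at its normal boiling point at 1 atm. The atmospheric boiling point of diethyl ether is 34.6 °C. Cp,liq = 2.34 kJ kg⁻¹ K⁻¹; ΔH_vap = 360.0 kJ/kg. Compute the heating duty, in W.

Q = 81700 W

liquid -38.9→34.6 °C: 171.99 kJ/kg
vaporisation at 34.6 °C: 360 kJ/kg
Δh = 171.99 + 360 = 531.99 kJ/kg
Q = ṁ·Δh = 552.7 kg/h × 531.99 kJ/kg = 294030 kJ/h
|Q| = 81.675 kW = 81675 W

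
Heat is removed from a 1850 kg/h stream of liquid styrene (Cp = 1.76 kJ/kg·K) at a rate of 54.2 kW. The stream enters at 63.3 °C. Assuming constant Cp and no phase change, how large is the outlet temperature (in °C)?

Q = 54.2 kW = 195120 kJ/h
ΔT = Q/(ṁ·Cp) = 195120/(1850×1.76) = 59.926 K
T_out = 63.3 − 59.926 = 3.3737 °C

T_out = 3.37 °C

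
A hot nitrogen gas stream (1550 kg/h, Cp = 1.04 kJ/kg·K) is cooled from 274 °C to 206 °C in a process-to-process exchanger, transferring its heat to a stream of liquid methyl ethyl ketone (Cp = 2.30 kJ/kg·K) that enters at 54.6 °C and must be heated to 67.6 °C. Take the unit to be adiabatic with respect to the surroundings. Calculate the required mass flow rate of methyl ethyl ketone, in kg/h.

ṁ_c = 3670 kg/h

Heat released by hot stream: Q = 1550 × 1.04 × (274 − 206) = 109620 kJ/h
Energy balance on cold side (adiabatic exchanger): Q = ṁ_c·Cp_c·(T_c,out − T_c,in)
ṁ_c = 109620 / [2.30 × (67.6 − 54.6)] = 3666.1 kg/h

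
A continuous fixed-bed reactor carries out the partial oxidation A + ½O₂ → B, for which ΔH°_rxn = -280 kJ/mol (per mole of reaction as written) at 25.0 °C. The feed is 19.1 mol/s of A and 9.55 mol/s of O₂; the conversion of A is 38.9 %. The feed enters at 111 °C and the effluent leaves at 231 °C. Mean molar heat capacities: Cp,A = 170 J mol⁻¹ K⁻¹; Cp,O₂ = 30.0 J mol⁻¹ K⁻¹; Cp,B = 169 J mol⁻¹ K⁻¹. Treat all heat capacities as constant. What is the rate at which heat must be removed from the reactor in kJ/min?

Q_out = 101000 kJ/min

Extent of reaction ξ = 0.389 × 19.1 = 7.4299 mol/s
Reaction term: ξ·ΔH°_rxn = 7.4299 × -280 = -2080.4 kJ/s
Sensible, feed 111→25 °C: -303.88 kJ/s
Outlet flows (mol/s): A 11.67, O₂ 5.8351, B 7.4299
Sensible, products 25→231 °C: 703.41 kJ/s
Q = ΔH = -1680.8 kJ/s = -1680.8 kW
Heat removed = 100850 kJ/min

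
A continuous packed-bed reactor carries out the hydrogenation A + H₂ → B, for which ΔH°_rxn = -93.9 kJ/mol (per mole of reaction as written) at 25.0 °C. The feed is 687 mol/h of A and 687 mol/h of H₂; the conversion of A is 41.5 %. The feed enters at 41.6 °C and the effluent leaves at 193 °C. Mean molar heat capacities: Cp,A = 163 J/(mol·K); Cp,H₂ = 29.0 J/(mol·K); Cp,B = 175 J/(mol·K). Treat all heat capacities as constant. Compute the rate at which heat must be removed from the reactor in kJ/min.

Q_out = 127 kJ/min

Extent of reaction ξ = 0.415 × 687 = 285.1 mol/h
Reaction term: ξ·ΔH°_rxn = 285.1 × -93.9 = -26771 kJ/h
Sensible, feed 41.6→25 °C: -2189.6 kJ/h
Outlet flows (mol/h): A 401.9, H₂ 401.9, B 285.1
Sensible, products 25→193 °C: 21346 kJ/h
Q = ΔH = -7615.4 kJ/h = -2.1154 kW
Heat removed = 126.92 kJ/min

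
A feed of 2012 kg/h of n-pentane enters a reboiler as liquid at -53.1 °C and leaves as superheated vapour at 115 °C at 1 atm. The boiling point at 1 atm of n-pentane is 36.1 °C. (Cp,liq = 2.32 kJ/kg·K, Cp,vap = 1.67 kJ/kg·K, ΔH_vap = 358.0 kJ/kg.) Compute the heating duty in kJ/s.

liquid -53.1→36.1 °C: 206.94 kJ/kg
vaporisation at 36.1 °C: 358 kJ/kg
vapour 36.1→115 °C: 131.76 kJ/kg
Δh = 206.94 + 358 + 131.76 = 696.71 kJ/kg
Q = ṁ·Δh = 2012 kg/h × 696.71 kJ/kg = 1.4018e+06 kJ/h
|Q| = 389.38 kW

Q = 389 kJ/s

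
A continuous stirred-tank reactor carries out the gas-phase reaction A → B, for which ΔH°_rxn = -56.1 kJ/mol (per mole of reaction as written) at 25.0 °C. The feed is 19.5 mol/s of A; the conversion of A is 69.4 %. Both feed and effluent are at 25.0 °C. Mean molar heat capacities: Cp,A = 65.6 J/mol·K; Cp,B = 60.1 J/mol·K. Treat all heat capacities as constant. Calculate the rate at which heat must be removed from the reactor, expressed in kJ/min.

Extent of reaction ξ = 0.694 × 19.5 = 13.533 mol/s
Reaction term: ξ·ΔH°_rxn = 13.533 × -56.1 = -759.2 kJ/s
Q = ΔH = -759.2 kJ/s = -759.2 kW
Heat removed = 45552 kJ/min

Q_out = 45600 kJ/min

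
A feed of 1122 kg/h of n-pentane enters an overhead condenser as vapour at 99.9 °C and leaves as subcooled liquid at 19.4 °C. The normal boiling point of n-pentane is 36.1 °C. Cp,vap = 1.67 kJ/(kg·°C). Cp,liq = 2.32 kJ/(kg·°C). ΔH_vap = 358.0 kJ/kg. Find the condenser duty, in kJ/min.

Q_c = 9410 kJ/min

vapour 99.9→36.1 °C: -106.55 kJ/kg
condensation at 36.1 °C: -358 kJ/kg
liquid 36.1→19.4 °C: -38.744 kJ/kg
Δh = -106.55 + -358 + -38.744 = -503.29 kJ/kg
Q = ṁ·Δh = 1122 kg/h × -503.29 kJ/kg = -564690 kJ/h
|Q| = 156.86 kW = 9411.5 kJ/min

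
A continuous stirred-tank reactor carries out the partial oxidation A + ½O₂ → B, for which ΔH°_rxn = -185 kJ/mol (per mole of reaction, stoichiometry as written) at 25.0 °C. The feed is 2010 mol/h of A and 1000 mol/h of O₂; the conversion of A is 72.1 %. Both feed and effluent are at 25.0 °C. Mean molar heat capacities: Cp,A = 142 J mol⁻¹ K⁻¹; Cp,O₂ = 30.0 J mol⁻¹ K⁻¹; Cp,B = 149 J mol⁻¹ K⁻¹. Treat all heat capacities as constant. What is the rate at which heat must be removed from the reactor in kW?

Q_out = 74.5 kW

Extent of reaction ξ = 0.721 × 2010 = 1449.2 mol/h
Reaction term: ξ·ΔH°_rxn = 1449.2 × -185 = -268100 kJ/h
Q = ΔH = -268100 kJ/h = -74.473 kW
Heat removed = 74.473 kW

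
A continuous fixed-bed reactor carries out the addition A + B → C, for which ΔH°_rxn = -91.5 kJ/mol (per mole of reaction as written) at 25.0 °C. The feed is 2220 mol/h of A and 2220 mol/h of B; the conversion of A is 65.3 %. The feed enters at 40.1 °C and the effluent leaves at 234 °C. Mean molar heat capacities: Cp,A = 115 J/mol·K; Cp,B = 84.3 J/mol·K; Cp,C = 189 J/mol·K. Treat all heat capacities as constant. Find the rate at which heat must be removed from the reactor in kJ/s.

Extent of reaction ξ = 0.653 × 2220 = 1449.7 mol/h
Reaction term: ξ·ΔH°_rxn = 1449.7 × -91.5 = -132640 kJ/h
Sensible, feed 40.1→25 °C: -6680.9 kJ/h
Outlet flows (mol/h): A 770.34, B 770.34, C 1449.7
Sensible, products 25→234 °C: 89351 kJ/h
Q = ΔH = -49974 kJ/h = -13.882 kW
Heat removed = 13.882 kJ/s

Q_out = 13.9 kJ/s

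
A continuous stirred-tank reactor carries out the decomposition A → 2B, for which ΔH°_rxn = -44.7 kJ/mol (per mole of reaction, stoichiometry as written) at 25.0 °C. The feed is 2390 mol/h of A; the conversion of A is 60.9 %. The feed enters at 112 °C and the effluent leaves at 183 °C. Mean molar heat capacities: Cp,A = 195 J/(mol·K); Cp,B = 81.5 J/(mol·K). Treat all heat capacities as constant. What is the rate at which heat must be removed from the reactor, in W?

Q_out = 10900 W

Extent of reaction ξ = 0.609 × 2390 = 1455.5 mol/h
Reaction term: ξ·ΔH°_rxn = 1455.5 × -44.7 = -65061 kJ/h
Sensible, feed 112→25 °C: -40546 kJ/h
Outlet flows (mol/h): A 934.49, B 2911
Sensible, products 25→183 °C: 66277 kJ/h
Q = ΔH = -39331 kJ/h = -10.925 kW
Heat removed = 10925 W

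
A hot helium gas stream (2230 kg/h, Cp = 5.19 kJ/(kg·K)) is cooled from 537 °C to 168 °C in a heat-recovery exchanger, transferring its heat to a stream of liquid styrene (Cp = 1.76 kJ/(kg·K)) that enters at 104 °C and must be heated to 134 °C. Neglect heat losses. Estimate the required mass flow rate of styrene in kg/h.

Heat released by hot stream: Q = 2230 × 5.19 × (537 − 168) = 4.2707e+06 kJ/h
Energy balance on cold side (adiabatic exchanger): Q = ṁ_c·Cp_c·(T_c,out − T_c,in)
ṁ_c = 4.2707e+06 / [1.76 × (134 − 104)] = 80884 kg/h

ṁ_c = 80900 kg/h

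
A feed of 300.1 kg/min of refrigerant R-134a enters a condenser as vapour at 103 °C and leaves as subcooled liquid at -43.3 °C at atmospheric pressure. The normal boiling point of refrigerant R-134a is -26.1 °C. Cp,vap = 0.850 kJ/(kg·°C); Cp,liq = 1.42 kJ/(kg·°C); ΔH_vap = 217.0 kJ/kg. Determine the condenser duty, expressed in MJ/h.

Q_c = 6320 MJ/h

vapour 103→-26.1 °C: -109.73 kJ/kg
condensation at -26.1 °C: -217 kJ/kg
liquid -26.1→-43.3 °C: -24.424 kJ/kg
Δh = -109.73 + -217 + -24.424 = -351.16 kJ/kg
Q = ṁ·Δh = 300.1 kg/min × -351.16 kJ/kg = -105380 kJ/min
|Q| = 1756.4 kW = 6323 MJ/h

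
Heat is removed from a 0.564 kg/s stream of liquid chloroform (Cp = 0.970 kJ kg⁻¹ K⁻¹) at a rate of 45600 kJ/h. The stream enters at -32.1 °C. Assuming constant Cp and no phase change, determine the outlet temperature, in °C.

Q = 45600 kJ/h = 12.667 kJ/s
ΔT = Q/(ṁ·Cp) = 12.667/(0.564×0.970) = 23.153 K
T_out = -32.1 − 23.153 = -55.253 °C

T_out = -55.3 °C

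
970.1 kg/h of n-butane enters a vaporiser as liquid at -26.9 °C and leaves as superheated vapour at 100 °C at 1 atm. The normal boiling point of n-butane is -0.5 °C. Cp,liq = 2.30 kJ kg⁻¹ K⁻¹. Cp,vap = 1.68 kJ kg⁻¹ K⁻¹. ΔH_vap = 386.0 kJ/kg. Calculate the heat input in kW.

Q = 166 kW

liquid -26.9→-0.5 °C: 60.72 kJ/kg
vaporisation at -0.5 °C: 386 kJ/kg
vapour -0.5→100 °C: 168.84 kJ/kg
Δh = 60.72 + 386 + 168.84 = 615.56 kJ/kg
Q = ṁ·Δh = 970.1 kg/h × 615.56 kJ/kg = 597150 kJ/h
|Q| = 165.88 kW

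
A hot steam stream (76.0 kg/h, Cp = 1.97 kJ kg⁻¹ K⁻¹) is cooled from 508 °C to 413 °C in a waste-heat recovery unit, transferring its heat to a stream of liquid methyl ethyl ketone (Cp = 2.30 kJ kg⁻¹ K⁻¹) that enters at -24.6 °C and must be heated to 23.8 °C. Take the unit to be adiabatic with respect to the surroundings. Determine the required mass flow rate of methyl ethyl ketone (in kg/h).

Heat released by hot stream: Q = 76.0 × 1.97 × (508 − 413) = 14223 kJ/h
Energy balance on cold side (adiabatic exchanger): Q = ṁ_c·Cp_c·(T_c,out − T_c,in)
ṁ_c = 14223 / [2.30 × (23.8 − -24.6)] = 127.77 kg/h

ṁ_c = 128 kg/h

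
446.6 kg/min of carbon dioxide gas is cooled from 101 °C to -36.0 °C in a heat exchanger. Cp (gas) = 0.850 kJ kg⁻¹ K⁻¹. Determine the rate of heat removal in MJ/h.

Q = ṁ·Cp·ΔT = 446.6 × 0.850 × (-36.0 − 101) = -52007 kJ/min
Converting: 52007 / 60 s = 866.78 kW
Cooling duty = 3120.4 MJ/h

Q_c = 3120 MJ/h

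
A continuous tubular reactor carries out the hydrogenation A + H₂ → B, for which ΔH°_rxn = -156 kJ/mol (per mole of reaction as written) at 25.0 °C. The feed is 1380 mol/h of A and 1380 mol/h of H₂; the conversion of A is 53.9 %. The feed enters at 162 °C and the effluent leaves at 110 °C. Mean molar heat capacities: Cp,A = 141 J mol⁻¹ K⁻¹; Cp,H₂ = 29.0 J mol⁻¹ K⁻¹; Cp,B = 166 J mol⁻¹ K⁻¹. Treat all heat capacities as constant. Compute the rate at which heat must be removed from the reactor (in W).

Extent of reaction ξ = 0.539 × 1380 = 743.82 mol/h
Reaction term: ξ·ΔH°_rxn = 743.82 × -156 = -116040 kJ/h
Sensible, feed 162→25 °C: -32140 kJ/h
Outlet flows (mol/h): A 636.18, H₂ 636.18, B 743.82
Sensible, products 25→110 °C: 19688 kJ/h
Q = ΔH = -128490 kJ/h = -35.691 kW
Heat removed = 35691 W

Q_out = 35700 W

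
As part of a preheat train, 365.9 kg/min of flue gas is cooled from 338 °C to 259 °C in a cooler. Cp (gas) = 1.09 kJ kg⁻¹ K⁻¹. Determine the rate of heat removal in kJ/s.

Q_c = 525 kJ/s

Q = ṁ·Cp·ΔT = 365.9 × 1.09 × (259 − 338) = -31508 kJ/min
Converting: 31508 / 60 s = 525.13 kW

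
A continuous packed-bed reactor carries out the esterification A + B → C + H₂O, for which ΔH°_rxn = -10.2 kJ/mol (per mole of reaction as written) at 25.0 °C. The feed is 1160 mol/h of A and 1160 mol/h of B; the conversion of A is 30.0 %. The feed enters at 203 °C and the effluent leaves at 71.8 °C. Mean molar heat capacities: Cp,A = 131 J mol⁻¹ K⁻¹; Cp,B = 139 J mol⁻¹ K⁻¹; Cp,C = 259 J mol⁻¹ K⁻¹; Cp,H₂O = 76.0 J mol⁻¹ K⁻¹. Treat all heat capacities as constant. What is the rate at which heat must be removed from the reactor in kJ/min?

Q_out = 726 kJ/min

Extent of reaction ξ = 0.300 × 1160 = 348 mol/h
Reaction term: ξ·ΔH°_rxn = 348 × -10.2 = -3549.6 kJ/h
Sensible, feed 203→25 °C: -55750 kJ/h
Outlet flows (mol/h): A 812, B 812, C 348, H₂O 348
Sensible, products 25→71.8 °C: 15716 kJ/h
Q = ΔH = -43583 kJ/h = -12.106 kW
Heat removed = 726.38 kJ/min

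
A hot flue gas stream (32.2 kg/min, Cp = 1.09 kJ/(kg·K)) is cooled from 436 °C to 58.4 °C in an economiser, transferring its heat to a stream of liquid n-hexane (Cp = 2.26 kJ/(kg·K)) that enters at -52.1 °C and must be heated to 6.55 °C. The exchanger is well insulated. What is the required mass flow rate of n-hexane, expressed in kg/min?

ṁ_c = 100 kg/min

Heat released by hot stream: Q = 32.2 × 1.09 × (436 − 58.4) = 13253 kJ/min
Energy balance on cold side (adiabatic exchanger): Q = ṁ_c·Cp_c·(T_c,out − T_c,in)
ṁ_c = 13253 / [2.26 × (6.55 − -52.1)] = 99.986 kg/min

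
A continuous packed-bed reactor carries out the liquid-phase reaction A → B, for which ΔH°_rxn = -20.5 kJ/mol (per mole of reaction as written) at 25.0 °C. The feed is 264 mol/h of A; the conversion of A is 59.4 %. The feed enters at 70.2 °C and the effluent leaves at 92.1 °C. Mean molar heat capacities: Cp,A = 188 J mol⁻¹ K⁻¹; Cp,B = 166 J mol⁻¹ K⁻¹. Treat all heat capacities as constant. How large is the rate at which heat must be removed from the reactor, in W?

Q_out = 655 W

Extent of reaction ξ = 0.594 × 264 = 156.82 mol/h
Reaction term: ξ·ΔH°_rxn = 156.82 × -20.5 = -3214.7 kJ/h
Sensible, feed 70.2→25 °C: -2243.4 kJ/h
Outlet flows (mol/h): A 107.18, B 156.82
Sensible, products 25→92.1 °C: 3098.8 kJ/h
Q = ΔH = -2359.3 kJ/h = -0.65536 kW
Heat removed = 655.36 W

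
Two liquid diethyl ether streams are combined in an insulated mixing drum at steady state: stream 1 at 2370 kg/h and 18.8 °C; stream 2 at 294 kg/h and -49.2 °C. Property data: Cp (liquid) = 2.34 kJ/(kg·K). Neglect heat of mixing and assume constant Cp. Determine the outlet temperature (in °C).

No heat crosses the boundary, so H_out = H_in.
T_out = Σ ṁᵢCp,ᵢTᵢ / Σ ṁᵢCp,ᵢ
      = 70413 / 6233.8 = 11.295 °C

T_out = 11.3 °C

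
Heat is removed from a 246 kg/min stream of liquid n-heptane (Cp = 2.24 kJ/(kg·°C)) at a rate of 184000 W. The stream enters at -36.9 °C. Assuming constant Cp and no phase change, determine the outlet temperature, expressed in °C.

T_out = -56.9 °C

Q = 184000 W = 11040 kJ/min
ΔT = Q/(ṁ·Cp) = 11040/(246×2.24) = 20.035 K
T_out = -36.9 − 20.035 = -56.935 °C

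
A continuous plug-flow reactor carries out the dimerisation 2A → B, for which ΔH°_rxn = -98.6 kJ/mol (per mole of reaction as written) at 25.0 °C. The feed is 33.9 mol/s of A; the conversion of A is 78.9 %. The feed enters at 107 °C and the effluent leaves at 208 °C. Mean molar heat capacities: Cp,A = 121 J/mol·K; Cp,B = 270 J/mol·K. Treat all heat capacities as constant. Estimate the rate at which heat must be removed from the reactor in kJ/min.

Extent of reaction ξ = 0.789 × 33.9 / 2 = 13.374 mol/s
Reaction term: ξ·ΔH°_rxn = 13.374 × -98.6 = -1318.6 kJ/s
Sensible, feed 107→25 °C: -336.36 kJ/s
Outlet flows (mol/s): A 7.1529, B 13.374
Sensible, products 25→208 °C: 819.17 kJ/s
Q = ΔH = -835.81 kJ/s = -835.81 kW
Heat removed = 50149 kJ/min

Q_out = 50100 kJ/min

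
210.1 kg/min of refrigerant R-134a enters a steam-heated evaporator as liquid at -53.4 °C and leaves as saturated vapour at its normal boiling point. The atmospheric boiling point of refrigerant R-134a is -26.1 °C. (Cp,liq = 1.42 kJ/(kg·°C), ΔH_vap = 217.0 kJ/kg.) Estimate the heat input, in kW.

Q = 896 kW

liquid -53.4→-26.1 °C: 38.766 kJ/kg
vaporisation at -26.1 °C: 217 kJ/kg
Δh = 38.766 + 217 = 255.77 kJ/kg
Q = ṁ·Δh = 210.1 kg/min × 255.77 kJ/kg = 53736 kJ/min
|Q| = 895.61 kW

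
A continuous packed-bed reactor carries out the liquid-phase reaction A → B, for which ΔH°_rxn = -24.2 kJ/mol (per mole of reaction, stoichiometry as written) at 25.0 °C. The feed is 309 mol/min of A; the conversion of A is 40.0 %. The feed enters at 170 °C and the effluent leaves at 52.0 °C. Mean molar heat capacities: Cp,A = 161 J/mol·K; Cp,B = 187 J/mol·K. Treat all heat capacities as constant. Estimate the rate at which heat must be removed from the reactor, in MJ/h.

Extent of reaction ξ = 0.400 × 309 = 123.6 mol/min
Reaction term: ξ·ΔH°_rxn = 123.6 × -24.2 = -2991.1 kJ/min
Sensible, feed 170→25 °C: -7213.6 kJ/min
Outlet flows (mol/min): A 185.4, B 123.6
Sensible, products 25→52.0 °C: 1430 kJ/min
Q = ΔH = -8774.7 kJ/min = -146.25 kW
Heat removed = 526.48 MJ/h

Q_out = 526 MJ/h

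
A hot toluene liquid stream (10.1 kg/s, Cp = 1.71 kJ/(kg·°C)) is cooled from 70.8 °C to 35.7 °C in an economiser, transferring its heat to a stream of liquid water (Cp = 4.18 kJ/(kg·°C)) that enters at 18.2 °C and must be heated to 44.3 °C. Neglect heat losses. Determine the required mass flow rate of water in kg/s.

Heat released by hot stream: Q = 10.1 × 1.71 × (70.8 − 35.7) = 606.21 kJ/s
Energy balance on cold side (adiabatic exchanger): Q = ṁ_c·Cp_c·(T_c,out − T_c,in)
ṁ_c = 606.21 / [4.18 × (44.3 − 18.2)] = 5.5566 kg/s

ṁ_c = 5.56 kg/s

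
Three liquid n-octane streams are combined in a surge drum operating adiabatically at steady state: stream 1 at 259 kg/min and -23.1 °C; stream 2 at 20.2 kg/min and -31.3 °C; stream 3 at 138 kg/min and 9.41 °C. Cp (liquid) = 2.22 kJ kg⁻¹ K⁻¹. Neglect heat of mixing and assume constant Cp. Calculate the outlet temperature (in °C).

Adiabatic, steady state ⇒ Σ ṁᵢCp,ᵢ(T_out − Tᵢ) = 0
T_out = Σ ṁᵢCp,ᵢTᵢ / Σ ṁᵢCp,ᵢ
      = -11803 / 926.18 = -12.743 °C

T_out = -12.7 °C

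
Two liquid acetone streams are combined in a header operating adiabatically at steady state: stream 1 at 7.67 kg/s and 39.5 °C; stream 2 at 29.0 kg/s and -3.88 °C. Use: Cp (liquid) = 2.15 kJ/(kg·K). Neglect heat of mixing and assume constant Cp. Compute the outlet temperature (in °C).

T_out = 5.19 °C

No heat crosses the boundary, so H_out = H_in.
T_out = Σ ṁᵢCp,ᵢTᵢ / Σ ṁᵢCp,ᵢ
      = 409.46 / 78.84 = 5.1935 °C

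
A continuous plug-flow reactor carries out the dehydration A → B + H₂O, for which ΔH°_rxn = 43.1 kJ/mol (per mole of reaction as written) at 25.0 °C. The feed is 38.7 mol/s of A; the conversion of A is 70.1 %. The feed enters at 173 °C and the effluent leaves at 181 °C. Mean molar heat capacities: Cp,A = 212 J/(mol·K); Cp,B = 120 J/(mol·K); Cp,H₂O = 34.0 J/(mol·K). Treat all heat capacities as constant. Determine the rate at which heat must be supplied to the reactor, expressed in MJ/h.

Extent of reaction ξ = 0.701 × 38.7 = 27.129 mol/s
Reaction term: ξ·ΔH°_rxn = 27.129 × 43.1 = 1169.2 kJ/s
Sensible, feed 173→25 °C: -1214.3 kJ/s
Outlet flows (mol/s): A 11.571, B 27.129, H₂O 27.129
Sensible, products 25→181 °C: 1034.4 kJ/s
Q = ΔH = 989.42 kJ/s = 989.42 kW
Heat supplied = 3561.9 MJ/h

Q_in = 3560 MJ/h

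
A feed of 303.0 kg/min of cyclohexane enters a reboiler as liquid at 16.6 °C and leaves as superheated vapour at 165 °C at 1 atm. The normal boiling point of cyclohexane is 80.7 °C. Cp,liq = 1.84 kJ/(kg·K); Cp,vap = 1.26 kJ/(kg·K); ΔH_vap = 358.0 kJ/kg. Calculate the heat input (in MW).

Q = 2.94 MW

liquid 16.6→80.7 °C: 117.94 kJ/kg
vaporisation at 80.7 °C: 358 kJ/kg
vapour 80.7→165 °C: 106.22 kJ/kg
Δh = 117.94 + 358 + 106.22 = 582.16 kJ/kg
Q = ṁ·Δh = 303.0 kg/min × 582.16 kJ/kg = 176400 kJ/min
|Q| = 2939.9 kW = 2.9399 MW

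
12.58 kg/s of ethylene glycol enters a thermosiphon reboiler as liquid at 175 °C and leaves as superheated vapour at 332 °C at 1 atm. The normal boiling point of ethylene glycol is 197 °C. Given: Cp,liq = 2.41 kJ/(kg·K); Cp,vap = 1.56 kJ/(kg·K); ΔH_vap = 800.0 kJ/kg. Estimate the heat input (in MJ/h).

liquid 175→197 °C: 53.02 kJ/kg
vaporisation at 197 °C: 800 kJ/kg
vapour 197→332 °C: 210.6 kJ/kg
Δh = 53.02 + 800 + 210.6 = 1063.6 kJ/kg
Q = ṁ·Δh = 12.58 kg/s × 1063.6 kJ/kg = 13380 kJ/s
|Q| = 13380 kW = 48169 MJ/h

Q = 48200 MJ/h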